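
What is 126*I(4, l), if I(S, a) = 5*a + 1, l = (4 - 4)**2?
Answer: 126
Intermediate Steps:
l = 0 (l = 0**2 = 0)
I(S, a) = 1 + 5*a
126*I(4, l) = 126*(1 + 5*0) = 126*(1 + 0) = 126*1 = 126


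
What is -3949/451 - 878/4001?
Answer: -1472357/164041 ≈ -8.9755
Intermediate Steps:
-3949/451 - 878/4001 = -3949*1/451 - 878*1/4001 = -359/41 - 878/4001 = -1472357/164041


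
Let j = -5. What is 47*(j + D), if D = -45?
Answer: -2350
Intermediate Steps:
47*(j + D) = 47*(-5 - 45) = 47*(-50) = -2350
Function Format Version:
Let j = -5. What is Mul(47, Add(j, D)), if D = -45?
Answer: -2350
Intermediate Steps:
Mul(47, Add(j, D)) = Mul(47, Add(-5, -45)) = Mul(47, -50) = -2350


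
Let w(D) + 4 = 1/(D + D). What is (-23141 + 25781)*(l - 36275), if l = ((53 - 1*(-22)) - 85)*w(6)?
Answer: -95662600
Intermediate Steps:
w(D) = -4 + 1/(2*D) (w(D) = -4 + 1/(D + D) = -4 + 1/(2*D))
l = 235/6 (l = ((53 - 1*(-22)) - 85)*(-4 + (½)/6) = ((53 + 22) - 85)*(-4 + (½)*(⅙)) = (75 - 85)*(-4 + 1/12) = -10*(-47/12) = 235/6 ≈ 39.167)
(-23141 + 25781)*(l - 36275) = (-23141 + 25781)*(235/6 - 36275) = 2640*(-217415/6) = -95662600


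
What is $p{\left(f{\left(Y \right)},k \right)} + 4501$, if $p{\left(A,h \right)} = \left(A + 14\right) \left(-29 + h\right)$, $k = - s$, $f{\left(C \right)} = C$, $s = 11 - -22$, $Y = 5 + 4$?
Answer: $3075$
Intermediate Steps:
$Y = 9$
$s = 33$ ($s = 11 + 22 = 33$)
$k = -33$ ($k = \left(-1\right) 33 = -33$)
$p{\left(A,h \right)} = \left(-29 + h\right) \left(14 + A\right)$ ($p{\left(A,h \right)} = \left(14 + A\right) \left(-29 + h\right) = \left(-29 + h\right) \left(14 + A\right)$)
$p{\left(f{\left(Y \right)},k \right)} + 4501 = \left(-406 - 261 + 14 \left(-33\right) + 9 \left(-33\right)\right) + 4501 = \left(-406 - 261 - 462 - 297\right) + 4501 = -1426 + 4501 = 3075$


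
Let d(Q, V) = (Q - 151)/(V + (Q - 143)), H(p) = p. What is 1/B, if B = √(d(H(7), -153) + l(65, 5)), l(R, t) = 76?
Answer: 17*√5527/11054 ≈ 0.11433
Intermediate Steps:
d(Q, V) = (-151 + Q)/(-143 + Q + V) (d(Q, V) = (-151 + Q)/(V + (-143 + Q)) = (-151 + Q)/(-143 + Q + V))
B = 2*√5527/17 (B = √((-151 + 7)/(-143 + 7 - 153) + 76) = √(-144/(-289) + 76) = √(-1/289*(-144) + 76) = √(144/289 + 76) = √(22108/289) = 2*√5527/17 ≈ 8.7463)
1/B = 1/(2*√5527/17) = 17*√5527/11054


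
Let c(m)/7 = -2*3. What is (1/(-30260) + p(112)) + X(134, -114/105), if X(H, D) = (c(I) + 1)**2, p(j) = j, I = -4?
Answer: 54256179/30260 ≈ 1793.0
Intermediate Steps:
c(m) = -42 (c(m) = 7*(-2*3) = 7*(-6) = -42)
X(H, D) = 1681 (X(H, D) = (-42 + 1)**2 = (-41)**2 = 1681)
(1/(-30260) + p(112)) + X(134, -114/105) = (1/(-30260) + 112) + 1681 = (-1/30260 + 112) + 1681 = 3389119/30260 + 1681 = 54256179/30260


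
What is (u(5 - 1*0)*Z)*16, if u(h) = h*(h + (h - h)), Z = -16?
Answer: -6400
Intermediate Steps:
u(h) = h² (u(h) = h*(h + 0) = h*h = h²)
(u(5 - 1*0)*Z)*16 = ((5 - 1*0)²*(-16))*16 = ((5 + 0)²*(-16))*16 = (5²*(-16))*16 = (25*(-16))*16 = -400*16 = -6400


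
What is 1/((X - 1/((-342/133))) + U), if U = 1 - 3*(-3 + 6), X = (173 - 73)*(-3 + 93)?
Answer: 18/161863 ≈ 0.00011121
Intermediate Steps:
X = 9000 (X = 100*90 = 9000)
U = -8 (U = 1 - 3*3 = 1 - 9 = -8)
1/((X - 1/((-342/133))) + U) = 1/((9000 - 1/((-342/133))) - 8) = 1/((9000 - 1/((-342*1/133))) - 8) = 1/((9000 - 1/(-18/7)) - 8) = 1/((9000 - 1*(-7/18)) - 8) = 1/((9000 + 7/18) - 8) = 1/(162007/18 - 8) = 1/(161863/18) = 18/161863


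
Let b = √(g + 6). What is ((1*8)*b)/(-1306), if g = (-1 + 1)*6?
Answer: -4*√6/653 ≈ -0.015005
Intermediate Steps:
g = 0 (g = 0*6 = 0)
b = √6 (b = √(0 + 6) = √6 ≈ 2.4495)
((1*8)*b)/(-1306) = ((1*8)*√6)/(-1306) = (8*√6)*(-1/1306) = -4*√6/653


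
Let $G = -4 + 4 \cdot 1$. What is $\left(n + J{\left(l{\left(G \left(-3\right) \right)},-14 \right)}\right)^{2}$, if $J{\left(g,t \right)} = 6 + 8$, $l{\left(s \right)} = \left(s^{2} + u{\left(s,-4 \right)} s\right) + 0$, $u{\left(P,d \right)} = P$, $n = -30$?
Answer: $256$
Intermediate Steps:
$G = 0$ ($G = -4 + 4 = 0$)
$l{\left(s \right)} = 2 s^{2}$ ($l{\left(s \right)} = \left(s^{2} + s s\right) + 0 = \left(s^{2} + s^{2}\right) + 0 = 2 s^{2} + 0 = 2 s^{2}$)
$J{\left(g,t \right)} = 14$
$\left(n + J{\left(l{\left(G \left(-3\right) \right)},-14 \right)}\right)^{2} = \left(-30 + 14\right)^{2} = \left(-16\right)^{2} = 256$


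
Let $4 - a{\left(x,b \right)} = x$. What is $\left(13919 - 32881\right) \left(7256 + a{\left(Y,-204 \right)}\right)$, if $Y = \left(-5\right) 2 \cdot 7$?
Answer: $-138991460$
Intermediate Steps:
$Y = -70$ ($Y = \left(-10\right) 7 = -70$)
$a{\left(x,b \right)} = 4 - x$
$\left(13919 - 32881\right) \left(7256 + a{\left(Y,-204 \right)}\right) = \left(13919 - 32881\right) \left(7256 + \left(4 - -70\right)\right) = - 18962 \left(7256 + \left(4 + 70\right)\right) = - 18962 \left(7256 + 74\right) = \left(-18962\right) 7330 = -138991460$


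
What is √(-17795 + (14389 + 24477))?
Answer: √21071 ≈ 145.16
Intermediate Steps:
√(-17795 + (14389 + 24477)) = √(-17795 + 38866) = √21071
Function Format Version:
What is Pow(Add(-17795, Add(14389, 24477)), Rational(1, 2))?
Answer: Pow(21071, Rational(1, 2)) ≈ 145.16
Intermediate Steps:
Pow(Add(-17795, Add(14389, 24477)), Rational(1, 2)) = Pow(Add(-17795, 38866), Rational(1, 2)) = Pow(21071, Rational(1, 2))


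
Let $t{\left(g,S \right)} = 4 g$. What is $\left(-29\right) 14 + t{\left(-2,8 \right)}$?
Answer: $-414$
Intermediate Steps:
$\left(-29\right) 14 + t{\left(-2,8 \right)} = \left(-29\right) 14 + 4 \left(-2\right) = -406 - 8 = -414$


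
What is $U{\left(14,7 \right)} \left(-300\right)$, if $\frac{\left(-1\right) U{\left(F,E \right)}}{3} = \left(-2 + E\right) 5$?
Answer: $22500$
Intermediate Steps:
$U{\left(F,E \right)} = 30 - 15 E$ ($U{\left(F,E \right)} = - 3 \left(-2 + E\right) 5 = - 3 \left(-10 + 5 E\right) = 30 - 15 E$)
$U{\left(14,7 \right)} \left(-300\right) = \left(30 - 105\right) \left(-300\right) = \left(-75\right) \left(-300\right) = 22500$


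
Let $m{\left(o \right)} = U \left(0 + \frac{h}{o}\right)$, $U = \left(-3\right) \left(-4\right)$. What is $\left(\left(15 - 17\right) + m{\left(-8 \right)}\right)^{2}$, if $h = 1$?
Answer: $\frac{49}{4} \approx 12.25$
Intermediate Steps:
$U = 12$
$m{\left(o \right)} = \frac{12}{o}$ ($m{\left(o \right)} = 12 \left(0 + 1 \frac{1}{o}\right) = 12 \left(0 + \frac{1}{o}\right) = \frac{12}{o}$)
$\left(\left(15 - 17\right) + m{\left(-8 \right)}\right)^{2} = \left(\left(15 - 17\right) + \frac{12}{-8}\right)^{2} = \left(-2 + 12 \left(- \frac{1}{8}\right)\right)^{2} = \left(-2 - \frac{3}{2}\right)^{2} = \left(- \frac{7}{2}\right)^{2} = \frac{49}{4}$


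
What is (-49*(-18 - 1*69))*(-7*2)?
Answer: -59682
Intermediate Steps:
(-49*(-18 - 1*69))*(-7*2) = -49*(-18 - 69)*(-14) = -49*(-87)*(-14) = 4263*(-14) = -59682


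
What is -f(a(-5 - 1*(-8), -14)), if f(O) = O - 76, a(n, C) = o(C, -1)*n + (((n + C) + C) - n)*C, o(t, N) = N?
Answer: -313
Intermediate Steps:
a(n, C) = -n + 2*C² (a(n, C) = -n + (((n + C) + C) - n)*C = -n + (((C + n) + C) - n)*C = -n + ((n + 2*C) - n)*C = -n + (2*C)*C = -n + 2*C²)
f(O) = -76 + O
-f(a(-5 - 1*(-8), -14)) = -(-76 + (-(-5 - 1*(-8)) + 2*(-14)²)) = -(-76 + (-(-5 + 8) + 2*196)) = -(-76 + (-1*3 + 392)) = -(-76 + (-3 + 392)) = -(-76 + 389) = -1*313 = -313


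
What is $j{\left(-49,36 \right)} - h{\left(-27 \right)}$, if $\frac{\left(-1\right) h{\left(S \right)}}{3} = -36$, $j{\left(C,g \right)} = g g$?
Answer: $1188$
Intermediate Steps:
$j{\left(C,g \right)} = g^{2}$
$h{\left(S \right)} = 108$ ($h{\left(S \right)} = \left(-3\right) \left(-36\right) = 108$)
$j{\left(-49,36 \right)} - h{\left(-27 \right)} = 36^{2} - 108 = 1296 - 108 = 1188$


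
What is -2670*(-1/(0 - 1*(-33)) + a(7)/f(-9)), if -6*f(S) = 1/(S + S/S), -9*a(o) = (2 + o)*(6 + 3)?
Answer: 12688730/11 ≈ 1.1535e+6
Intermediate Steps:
a(o) = -2 - o (a(o) = -(2 + o)*(6 + 3)/9 = -(2 + o)*9/9 = -(18 + 9*o)/9 = -2 - o)
f(S) = -1/(6*(1 + S)) (f(S) = -1/(6*(S + S/S)) = -1/(6*(S + 1)) = -1/(6*(1 + S)))
-2670*(-1/(0 - 1*(-33)) + a(7)/f(-9)) = -2670*(-1/(0 - 1*(-33)) + (-2 - 1*7)/((-1/(6 + 6*(-9))))) = -2670*(-1/(0 + 33) + (-2 - 7)/((-1/(6 - 54)))) = -2670*(-1/33 - 9/((-1/(-48)))) = -2670*(-1*1/33 - 9/((-1*(-1/48)))) = -2670*(-1/33 - 9/1/48) = -2670*(-1/33 - 9*48) = -2670*(-1/33 - 432) = -2670*(-14257/33) = 12688730/11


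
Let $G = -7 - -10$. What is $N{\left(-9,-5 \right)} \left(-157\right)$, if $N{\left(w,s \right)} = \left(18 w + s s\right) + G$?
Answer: $21038$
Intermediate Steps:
$G = 3$ ($G = -7 + 10 = 3$)
$N{\left(w,s \right)} = 3 + s^{2} + 18 w$ ($N{\left(w,s \right)} = \left(18 w + s s\right) + 3 = \left(18 w + s^{2}\right) + 3 = \left(s^{2} + 18 w\right) + 3 = 3 + s^{2} + 18 w$)
$N{\left(-9,-5 \right)} \left(-157\right) = \left(3 + \left(-5\right)^{2} + 18 \left(-9\right)\right) \left(-157\right) = \left(3 + 25 - 162\right) \left(-157\right) = \left(-134\right) \left(-157\right) = 21038$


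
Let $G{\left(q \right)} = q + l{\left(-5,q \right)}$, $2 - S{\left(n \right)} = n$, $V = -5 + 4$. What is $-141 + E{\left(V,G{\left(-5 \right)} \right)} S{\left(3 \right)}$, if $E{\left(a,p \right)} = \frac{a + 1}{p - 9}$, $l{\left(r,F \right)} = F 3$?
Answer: $-141$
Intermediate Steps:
$l{\left(r,F \right)} = 3 F$
$V = -1$
$S{\left(n \right)} = 2 - n$
$G{\left(q \right)} = 4 q$ ($G{\left(q \right)} = q + 3 q = 4 q$)
$E{\left(a,p \right)} = \frac{1 + a}{-9 + p}$
$-141 + E{\left(V,G{\left(-5 \right)} \right)} S{\left(3 \right)} = -141 + \frac{1 - 1}{-9 + 4 \left(-5\right)} \left(2 - 3\right) = -141 + \frac{1}{-9 - 20} \cdot 0 \left(2 - 3\right) = -141 + \frac{1}{-29} \cdot 0 \left(-1\right) = -141 + \left(- \frac{1}{29}\right) 0 \left(-1\right) = -141 + 0 \left(-1\right) = -141 + 0 = -141$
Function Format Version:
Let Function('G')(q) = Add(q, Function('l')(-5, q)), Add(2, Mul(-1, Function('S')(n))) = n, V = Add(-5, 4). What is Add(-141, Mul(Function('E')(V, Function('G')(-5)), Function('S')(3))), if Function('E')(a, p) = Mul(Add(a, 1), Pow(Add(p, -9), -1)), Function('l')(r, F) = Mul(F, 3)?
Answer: -141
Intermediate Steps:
Function('l')(r, F) = Mul(3, F)
V = -1
Function('S')(n) = Add(2, Mul(-1, n))
Function('G')(q) = Mul(4, q) (Function('G')(q) = Add(q, Mul(3, q)) = Mul(4, q))
Function('E')(a, p) = Mul(Pow(Add(-9, p), -1), Add(1, a)) (Function('E')(a, p) = Mul(Add(1, a), Pow(Add(-9, p), -1)) = Mul(Pow(Add(-9, p), -1), Add(1, a)))
Add(-141, Mul(Function('E')(V, Function('G')(-5)), Function('S')(3))) = Add(-141, Mul(Mul(Pow(Add(-9, Mul(4, -5)), -1), Add(1, -1)), Add(2, Mul(-1, 3)))) = Add(-141, Mul(Mul(Pow(Add(-9, -20), -1), 0), Add(2, -3))) = Add(-141, Mul(Mul(Pow(-29, -1), 0), -1)) = Add(-141, Mul(Mul(Rational(-1, 29), 0), -1)) = Add(-141, Mul(0, -1)) = Add(-141, 0) = -141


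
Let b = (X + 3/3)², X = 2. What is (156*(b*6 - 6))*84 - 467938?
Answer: 161054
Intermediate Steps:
b = 9 (b = (2 + 3/3)² = (2 + 3*(⅓))² = (2 + 1)² = 3² = 9)
(156*(b*6 - 6))*84 - 467938 = (156*(9*6 - 6))*84 - 467938 = (156*(54 - 6))*84 - 467938 = (156*48)*84 - 467938 = 7488*84 - 467938 = 628992 - 467938 = 161054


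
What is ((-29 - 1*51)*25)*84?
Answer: -168000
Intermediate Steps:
((-29 - 1*51)*25)*84 = ((-29 - 51)*25)*84 = -80*25*84 = -2000*84 = -168000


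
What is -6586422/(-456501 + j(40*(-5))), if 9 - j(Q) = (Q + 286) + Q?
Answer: 1097737/76063 ≈ 14.432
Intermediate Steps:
j(Q) = -277 - 2*Q (j(Q) = 9 - ((Q + 286) + Q) = 9 - ((286 + Q) + Q) = 9 - (286 + 2*Q) = 9 + (-286 - 2*Q) = -277 - 2*Q)
-6586422/(-456501 + j(40*(-5))) = -6586422/(-456501 + (-277 - 80*(-5))) = -6586422/(-456501 + (-277 - 2*(-200))) = -6586422/(-456501 + (-277 + 400)) = -6586422/(-456501 + 123) = -6586422/(-456378) = -6586422*(-1/456378) = 1097737/76063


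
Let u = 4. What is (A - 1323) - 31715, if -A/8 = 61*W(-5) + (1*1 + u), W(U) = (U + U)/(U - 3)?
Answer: -33688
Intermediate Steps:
W(U) = 2*U/(-3 + U) (W(U) = (2*U)/(-3 + U) = 2*U/(-3 + U))
A = -650 (A = -8*(61*(2*(-5)/(-3 - 5)) + (1*1 + 4)) = -8*(61*(2*(-5)/(-8)) + (1 + 4)) = -8*(61*(2*(-5)*(-⅛)) + 5) = -8*(61*(5/4) + 5) = -8*(305/4 + 5) = -8*325/4 = -650)
(A - 1323) - 31715 = (-650 - 1323) - 31715 = -1973 - 31715 = -33688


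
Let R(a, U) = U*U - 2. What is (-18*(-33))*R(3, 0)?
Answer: -1188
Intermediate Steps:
R(a, U) = -2 + U² (R(a, U) = U² - 2 = -2 + U²)
(-18*(-33))*R(3, 0) = (-18*(-33))*(-2 + 0²) = 594*(-2 + 0) = 594*(-2) = -1188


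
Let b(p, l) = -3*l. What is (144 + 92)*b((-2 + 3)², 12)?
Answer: -8496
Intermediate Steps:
(144 + 92)*b((-2 + 3)², 12) = (144 + 92)*(-3*12) = 236*(-36) = -8496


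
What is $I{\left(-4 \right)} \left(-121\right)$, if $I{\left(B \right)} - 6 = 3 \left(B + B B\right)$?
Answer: $-5082$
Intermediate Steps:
$I{\left(B \right)} = 6 + 3 B + 3 B^{2}$ ($I{\left(B \right)} = 6 + 3 \left(B + B B\right) = 6 + 3 \left(B + B^{2}\right) = 6 + \left(3 B + 3 B^{2}\right) = 6 + 3 B + 3 B^{2}$)
$I{\left(-4 \right)} \left(-121\right) = \left(6 + 3 \left(-4\right) + 3 \left(-4\right)^{2}\right) \left(-121\right) = \left(6 - 12 + 3 \cdot 16\right) \left(-121\right) = \left(6 - 12 + 48\right) \left(-121\right) = 42 \left(-121\right) = -5082$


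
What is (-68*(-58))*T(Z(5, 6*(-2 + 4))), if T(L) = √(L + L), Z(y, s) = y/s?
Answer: 1972*√30/3 ≈ 3600.4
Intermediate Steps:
T(L) = √2*√L (T(L) = √(2*L) = √2*√L)
(-68*(-58))*T(Z(5, 6*(-2 + 4))) = (-68*(-58))*(√2*√(5/((6*(-2 + 4))))) = 3944*(√2*√(5/((6*2)))) = 3944*(√2*√(5/12)) = 3944*(√2*(√15/6)) = 3944*(√30/6) = 1972*√30/3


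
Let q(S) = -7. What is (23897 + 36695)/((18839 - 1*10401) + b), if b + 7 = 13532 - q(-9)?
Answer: 30296/10985 ≈ 2.7579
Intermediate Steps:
b = 13532 (b = -7 + (13532 - 1*(-7)) = -7 + (13532 + 7) = -7 + 13539 = 13532)
(23897 + 36695)/((18839 - 1*10401) + b) = (23897 + 36695)/((18839 - 1*10401) + 13532) = 60592/((18839 - 10401) + 13532) = 60592/(8438 + 13532) = 60592/21970 = 60592*(1/21970) = 30296/10985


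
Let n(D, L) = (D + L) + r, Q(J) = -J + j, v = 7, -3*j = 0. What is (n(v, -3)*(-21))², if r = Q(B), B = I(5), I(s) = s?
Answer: 441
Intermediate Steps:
j = 0 (j = -⅓*0 = 0)
B = 5
Q(J) = -J (Q(J) = -J + 0 = -J)
r = -5 (r = -1*5 = -5)
n(D, L) = -5 + D + L (n(D, L) = (D + L) - 5 = -5 + D + L)
(n(v, -3)*(-21))² = ((-5 + 7 - 3)*(-21))² = (-1*(-21))² = 21² = 441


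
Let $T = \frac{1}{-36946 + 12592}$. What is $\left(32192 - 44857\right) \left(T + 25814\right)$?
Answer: $- \frac{7962158173075}{24354} \approx -3.2693 \cdot 10^{8}$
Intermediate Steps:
$T = - \frac{1}{24354}$ ($T = \frac{1}{-24354} = - \frac{1}{24354} \approx -4.1061 \cdot 10^{-5}$)
$\left(32192 - 44857\right) \left(T + 25814\right) = \left(32192 - 44857\right) \left(- \frac{1}{24354} + 25814\right) = \left(-12665\right) \frac{628674155}{24354} = - \frac{7962158173075}{24354}$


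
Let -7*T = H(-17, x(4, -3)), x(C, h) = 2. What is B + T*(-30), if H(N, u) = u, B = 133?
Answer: 991/7 ≈ 141.57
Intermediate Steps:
T = -2/7 (T = -1/7*2 = -2/7 ≈ -0.28571)
B + T*(-30) = 133 - 2/7*(-30) = 133 + 60/7 = 991/7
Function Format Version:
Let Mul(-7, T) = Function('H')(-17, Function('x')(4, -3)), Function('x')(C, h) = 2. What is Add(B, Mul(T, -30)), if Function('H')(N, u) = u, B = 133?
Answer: Rational(991, 7) ≈ 141.57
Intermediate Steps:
T = Rational(-2, 7) (T = Mul(Rational(-1, 7), 2) = Rational(-2, 7) ≈ -0.28571)
Add(B, Mul(T, -30)) = Add(133, Mul(Rational(-2, 7), -30)) = Add(133, Rational(60, 7)) = Rational(991, 7)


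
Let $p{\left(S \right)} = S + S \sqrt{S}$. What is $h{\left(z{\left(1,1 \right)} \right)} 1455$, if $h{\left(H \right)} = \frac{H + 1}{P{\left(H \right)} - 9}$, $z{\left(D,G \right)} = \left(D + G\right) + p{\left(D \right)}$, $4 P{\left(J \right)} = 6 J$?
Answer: $-2425$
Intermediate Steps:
$p{\left(S \right)} = S + S^{\frac{3}{2}}$
$P{\left(J \right)} = \frac{3 J}{2}$ ($P{\left(J \right)} = \frac{6 J}{4} = \frac{3 J}{2}$)
$z{\left(D,G \right)} = G + D^{\frac{3}{2}} + 2 D$ ($z{\left(D,G \right)} = \left(D + G\right) + \left(D + D^{\frac{3}{2}}\right) = G + D^{\frac{3}{2}} + 2 D$)
$h{\left(H \right)} = \frac{1 + H}{-9 + \frac{3 H}{2}}$ ($h{\left(H \right)} = \frac{H + 1}{\frac{3 H}{2} - 9} = \frac{1 + H}{-9 + \frac{3 H}{2}}$)
$h{\left(z{\left(1,1 \right)} \right)} 1455 = \frac{2 \left(1 + \left(1 + 1^{\frac{3}{2}} + 2 \cdot 1\right)\right)}{3 \left(-6 + \left(1 + 1^{\frac{3}{2}} + 2 \cdot 1\right)\right)} 1455 = \frac{2 \left(1 + \left(1 + 1 + 2\right)\right)}{3 \left(-6 + \left(1 + 1 + 2\right)\right)} 1455 = \frac{2 \left(1 + 4\right)}{3 \left(-6 + 4\right)} 1455 = \frac{2}{3} \frac{1}{-2} \cdot 5 \cdot 1455 = \frac{2}{3} \left(- \frac{1}{2}\right) 5 \cdot 1455 = \left(- \frac{5}{3}\right) 1455 = -2425$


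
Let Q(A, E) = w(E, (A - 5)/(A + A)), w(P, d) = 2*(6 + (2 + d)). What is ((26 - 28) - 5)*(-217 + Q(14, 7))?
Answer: 2805/2 ≈ 1402.5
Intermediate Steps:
w(P, d) = 16 + 2*d (w(P, d) = 2*(8 + d) = 16 + 2*d)
Q(A, E) = 16 + (-5 + A)/A (Q(A, E) = 16 + 2*((A - 5)/(A + A)) = 16 + 2*((-5 + A)/((2*A))) = 16 + 2*((-5 + A)*(1/(2*A))) = 16 + 2*((-5 + A)/(2*A)) = 16 + (-5 + A)/A)
((26 - 28) - 5)*(-217 + Q(14, 7)) = ((26 - 28) - 5)*(-217 + (17 - 5/14)) = (-2 - 5)*(-217 + (17 - 5*1/14)) = -7*(-217 + (17 - 5/14)) = -7*(-217 + 233/14) = -7*(-2805/14) = 2805/2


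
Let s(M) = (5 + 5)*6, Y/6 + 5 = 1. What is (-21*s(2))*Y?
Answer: 30240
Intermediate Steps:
Y = -24 (Y = -30 + 6*1 = -30 + 6 = -24)
s(M) = 60 (s(M) = 10*6 = 60)
(-21*s(2))*Y = -21*60*(-24) = -1260*(-24) = 30240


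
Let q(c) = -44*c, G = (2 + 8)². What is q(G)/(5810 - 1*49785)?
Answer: 176/1759 ≈ 0.10006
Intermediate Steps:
G = 100 (G = 10² = 100)
q(G)/(5810 - 1*49785) = (-44*100)/(5810 - 1*49785) = -4400/(5810 - 49785) = -4400/(-43975) = -4400*(-1/43975) = 176/1759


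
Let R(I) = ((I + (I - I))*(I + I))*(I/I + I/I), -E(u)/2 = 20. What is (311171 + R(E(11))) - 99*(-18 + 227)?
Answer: 296880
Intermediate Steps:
E(u) = -40 (E(u) = -2*20 = -40)
R(I) = 4*I**2 (R(I) = ((I + 0)*(2*I))*(1 + 1) = (I*(2*I))*2 = (2*I**2)*2 = 4*I**2)
(311171 + R(E(11))) - 99*(-18 + 227) = (311171 + 4*(-40)**2) - 99*(-18 + 227) = (311171 + 4*1600) - 99*209 = (311171 + 6400) - 20691 = 317571 - 20691 = 296880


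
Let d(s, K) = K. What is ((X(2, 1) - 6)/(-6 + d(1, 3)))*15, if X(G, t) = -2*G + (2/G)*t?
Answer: 45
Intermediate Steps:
X(G, t) = -2*G + 2*t/G
((X(2, 1) - 6)/(-6 + d(1, 3)))*15 = (((-2*2 + 2*1/2) - 6)/(-6 + 3))*15 = (((-4 + 2*1*(½)) - 6)/(-3))*15 = (((-4 + 1) - 6)*(-⅓))*15 = ((-3 - 6)*(-⅓))*15 = -9*(-⅓)*15 = 3*15 = 45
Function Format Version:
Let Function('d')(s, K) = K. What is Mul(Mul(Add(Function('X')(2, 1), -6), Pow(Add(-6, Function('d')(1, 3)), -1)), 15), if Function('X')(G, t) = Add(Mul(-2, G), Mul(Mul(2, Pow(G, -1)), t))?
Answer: 45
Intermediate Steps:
Function('X')(G, t) = Add(Mul(-2, G), Mul(2, t, Pow(G, -1)))
Mul(Mul(Add(Function('X')(2, 1), -6), Pow(Add(-6, Function('d')(1, 3)), -1)), 15) = Mul(Mul(Add(Add(Mul(-2, 2), Mul(2, 1, Pow(2, -1))), -6), Pow(Add(-6, 3), -1)), 15) = Mul(Mul(Add(Add(-4, Mul(2, 1, Rational(1, 2))), -6), Pow(-3, -1)), 15) = Mul(Mul(Add(Add(-4, 1), -6), Rational(-1, 3)), 15) = Mul(Mul(Add(-3, -6), Rational(-1, 3)), 15) = Mul(Mul(-9, Rational(-1, 3)), 15) = Mul(3, 15) = 45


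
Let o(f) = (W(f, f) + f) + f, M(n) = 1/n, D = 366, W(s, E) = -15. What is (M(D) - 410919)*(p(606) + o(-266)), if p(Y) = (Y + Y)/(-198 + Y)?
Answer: 2781881341441/12444 ≈ 2.2355e+8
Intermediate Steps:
p(Y) = 2*Y/(-198 + Y) (p(Y) = (2*Y)/(-198 + Y) = 2*Y/(-198 + Y))
o(f) = -15 + 2*f (o(f) = (-15 + f) + f = -15 + 2*f)
(M(D) - 410919)*(p(606) + o(-266)) = (1/366 - 410919)*(2*606/(-198 + 606) + (-15 + 2*(-266))) = (1/366 - 410919)*(2*606/408 + (-15 - 532)) = -150396353*(2*606*(1/408) - 547)/366 = -150396353*(101/34 - 547)/366 = -150396353/366*(-18497/34) = 2781881341441/12444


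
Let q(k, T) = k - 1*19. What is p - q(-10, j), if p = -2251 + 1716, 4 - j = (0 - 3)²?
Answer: -506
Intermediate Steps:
j = -5 (j = 4 - (0 - 3)² = 4 - 1*(-3)² = 4 - 1*9 = 4 - 9 = -5)
q(k, T) = -19 + k (q(k, T) = k - 19 = -19 + k)
p = -535
p - q(-10, j) = -535 - (-19 - 10) = -535 - 1*(-29) = -535 + 29 = -506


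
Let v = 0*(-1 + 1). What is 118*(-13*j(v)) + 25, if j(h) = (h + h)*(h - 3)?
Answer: 25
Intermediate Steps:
v = 0 (v = 0*0 = 0)
j(h) = 2*h*(-3 + h) (j(h) = (2*h)*(-3 + h) = 2*h*(-3 + h))
118*(-13*j(v)) + 25 = 118*(-26*0*(-3 + 0)) + 25 = 118*(-26*0*(-3)) + 25 = 118*(-13*0) + 25 = 118*0 + 25 = 0 + 25 = 25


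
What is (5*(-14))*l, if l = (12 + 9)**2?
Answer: -30870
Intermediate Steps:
l = 441 (l = 21**2 = 441)
(5*(-14))*l = (5*(-14))*441 = -70*441 = -30870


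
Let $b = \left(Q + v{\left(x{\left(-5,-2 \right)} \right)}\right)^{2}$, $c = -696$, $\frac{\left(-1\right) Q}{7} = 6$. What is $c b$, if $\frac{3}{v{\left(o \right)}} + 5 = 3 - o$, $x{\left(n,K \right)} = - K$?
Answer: $- \frac{2543967}{2} \approx -1.272 \cdot 10^{6}$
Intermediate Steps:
$v{\left(o \right)} = \frac{3}{-2 - o}$ ($v{\left(o \right)} = \frac{3}{-5 - \left(-3 + o\right)} = \frac{3}{-2 - o}$)
$Q = -42$ ($Q = \left(-7\right) 6 = -42$)
$b = \frac{29241}{16}$ ($b = \left(-42 - \frac{3}{2 - -2}\right)^{2} = \left(-42 - \frac{3}{2 + 2}\right)^{2} = \left(-42 - \frac{3}{4}\right)^{2} = \left(- \frac{171}{4}\right)^{2} = \frac{29241}{16} \approx 1827.6$)
$c b = \left(-696\right) \frac{29241}{16} = - \frac{2543967}{2}$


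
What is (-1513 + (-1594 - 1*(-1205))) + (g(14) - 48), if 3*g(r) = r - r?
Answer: -1950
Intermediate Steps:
g(r) = 0 (g(r) = (r - r)/3 = (1/3)*0 = 0)
(-1513 + (-1594 - 1*(-1205))) + (g(14) - 48) = (-1513 + (-1594 - 1*(-1205))) + (0 - 48) = (-1513 + (-1594 + 1205)) - 48 = (-1513 - 389) - 48 = -1902 - 48 = -1950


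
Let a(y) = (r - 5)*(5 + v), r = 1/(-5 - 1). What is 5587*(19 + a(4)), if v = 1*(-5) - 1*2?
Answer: 491656/3 ≈ 1.6389e+5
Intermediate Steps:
v = -7 (v = -5 - 2 = -7)
r = -1/6 (r = 1/(-6) = -1/6 ≈ -0.16667)
a(y) = 31/3 (a(y) = (-1/6 - 5)*(5 - 7) = -31/6*(-2) = 31/3)
5587*(19 + a(4)) = 5587*(19 + 31/3) = 5587*(88/3) = 491656/3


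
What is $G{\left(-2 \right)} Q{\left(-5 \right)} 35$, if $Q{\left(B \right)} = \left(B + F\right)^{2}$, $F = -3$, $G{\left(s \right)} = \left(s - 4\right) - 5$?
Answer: $-24640$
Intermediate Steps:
$G{\left(s \right)} = -9 + s$ ($G{\left(s \right)} = \left(-4 + s\right) - 5 = -9 + s$)
$Q{\left(B \right)} = \left(-3 + B\right)^{2}$ ($Q{\left(B \right)} = \left(B - 3\right)^{2} = \left(-3 + B\right)^{2}$)
$G{\left(-2 \right)} Q{\left(-5 \right)} 35 = \left(-9 - 2\right) \left(-3 - 5\right)^{2} \cdot 35 = - 11 \left(-8\right)^{2} \cdot 35 = \left(-11\right) 64 \cdot 35 = \left(-704\right) 35 = -24640$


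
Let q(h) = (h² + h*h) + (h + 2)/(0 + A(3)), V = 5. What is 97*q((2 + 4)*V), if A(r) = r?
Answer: 526904/3 ≈ 1.7563e+5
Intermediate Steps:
q(h) = ⅔ + 2*h² + h/3 (q(h) = (h² + h*h) + (h + 2)/(0 + 3) = (h² + h²) + (2 + h)/3 = 2*h² + (2 + h)*(⅓) = 2*h² + (⅔ + h/3) = ⅔ + 2*h² + h/3)
97*q((2 + 4)*V) = 97*(⅔ + 2*((2 + 4)*5)² + ((2 + 4)*5)/3) = 97*(⅔ + 2*(6*5)² + (6*5)/3) = 97*(⅔ + 2*30² + (⅓)*30) = 97*(⅔ + 2*900 + 10) = 97*(⅔ + 1800 + 10) = 97*(5432/3) = 526904/3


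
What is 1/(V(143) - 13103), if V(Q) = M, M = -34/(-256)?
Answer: -128/1677167 ≈ -7.6319e-5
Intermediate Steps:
M = 17/128 (M = -34*(-1/256) = 17/128 ≈ 0.13281)
V(Q) = 17/128
1/(V(143) - 13103) = 1/(17/128 - 13103) = 1/(-1677167/128) = -128/1677167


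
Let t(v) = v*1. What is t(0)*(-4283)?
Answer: 0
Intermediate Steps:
t(v) = v
t(0)*(-4283) = 0*(-4283) = 0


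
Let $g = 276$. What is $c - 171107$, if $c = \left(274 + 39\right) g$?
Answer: $-84719$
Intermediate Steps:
$c = 86388$ ($c = \left(274 + 39\right) 276 = 313 \cdot 276 = 86388$)
$c - 171107 = 86388 - 171107 = -84719$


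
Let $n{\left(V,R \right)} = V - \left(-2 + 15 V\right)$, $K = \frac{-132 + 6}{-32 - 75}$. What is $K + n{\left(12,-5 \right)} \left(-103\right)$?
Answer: $\frac{1829612}{107} \approx 17099.0$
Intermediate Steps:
$K = \frac{126}{107}$ ($K = - \frac{126}{-107} = \left(-126\right) \left(- \frac{1}{107}\right) = \frac{126}{107} \approx 1.1776$)
$n{\left(V,R \right)} = 2 - 14 V$ ($n{\left(V,R \right)} = V - \left(-2 + 15 V\right) = 2 - 14 V$)
$K + n{\left(12,-5 \right)} \left(-103\right) = \frac{126}{107} + \left(2 - 168\right) \left(-103\right) = \frac{126}{107} - -17098 = \frac{126}{107} + 17098 = \frac{1829612}{107}$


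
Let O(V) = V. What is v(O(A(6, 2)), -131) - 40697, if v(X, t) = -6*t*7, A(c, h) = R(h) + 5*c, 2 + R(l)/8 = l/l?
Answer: -35195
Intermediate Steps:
R(l) = -8 (R(l) = -16 + 8*(l/l) = -16 + 8*1 = -16 + 8 = -8)
A(c, h) = -8 + 5*c
v(X, t) = -42*t
v(O(A(6, 2)), -131) - 40697 = -42*(-131) - 40697 = 5502 - 40697 = -35195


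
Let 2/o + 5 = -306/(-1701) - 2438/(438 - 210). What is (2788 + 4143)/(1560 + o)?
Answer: 772217365/173793036 ≈ 4.4433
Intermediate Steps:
o = -14364/111415 (o = 2/(-5 + (-306/(-1701) - 2438/(438 - 210))) = 2/(-5 + (-306*(-1/1701) - 2438/228)) = 2/(-5 + (34/189 - 2438*1/228)) = 2/(-5 + (34/189 - 1219/114)) = 2/(-5 - 75505/7182) = 2/(-111415/7182) = 2*(-7182/111415) = -14364/111415 ≈ -0.12892)
(2788 + 4143)/(1560 + o) = (2788 + 4143)/(1560 - 14364/111415) = 6931/(173793036/111415) = 6931*(111415/173793036) = 772217365/173793036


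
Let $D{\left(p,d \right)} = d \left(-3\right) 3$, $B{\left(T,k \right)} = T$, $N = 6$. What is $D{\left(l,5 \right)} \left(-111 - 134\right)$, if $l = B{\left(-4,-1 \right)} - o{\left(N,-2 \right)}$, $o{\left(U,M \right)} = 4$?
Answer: $11025$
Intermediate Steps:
$l = -8$ ($l = -4 - 4 = -8$)
$D{\left(p,d \right)} = - 9 d$ ($D{\left(p,d \right)} = - 3 d 3 = - 9 d$)
$D{\left(l,5 \right)} \left(-111 - 134\right) = \left(-9\right) 5 \left(-111 - 134\right) = \left(-45\right) \left(-245\right) = 11025$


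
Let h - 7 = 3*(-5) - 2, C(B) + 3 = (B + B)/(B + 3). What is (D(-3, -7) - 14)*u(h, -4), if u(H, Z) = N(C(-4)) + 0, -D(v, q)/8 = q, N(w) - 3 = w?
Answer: 336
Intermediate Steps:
C(B) = -3 + 2*B/(3 + B) (C(B) = -3 + (B + B)/(B + 3) = -3 + (2*B)/(3 + B) = -3 + 2*B/(3 + B))
N(w) = 3 + w
h = -10 (h = 7 + (3*(-5) - 2) = 7 + (-15 - 2) = 7 - 17 = -10)
D(v, q) = -8*q
u(H, Z) = 8 (u(H, Z) = (3 + (-9 - 1*(-4))/(3 - 4)) + 0 = (3 + (-9 + 4)/(-1)) + 0 = (3 - 1*(-5)) + 0 = (3 + 5) + 0 = 8 + 0 = 8)
(D(-3, -7) - 14)*u(h, -4) = (-8*(-7) - 14)*8 = (56 - 14)*8 = 42*8 = 336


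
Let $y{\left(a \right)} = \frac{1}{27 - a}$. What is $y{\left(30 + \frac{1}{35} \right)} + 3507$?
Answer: $\frac{371707}{106} \approx 3506.7$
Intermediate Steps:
$y{\left(30 + \frac{1}{35} \right)} + 3507 = - \frac{1}{-27 + \left(30 + \frac{1}{35}\right)} + 3507 = - \frac{1}{-27 + \frac{1051}{35}} + 3507 = - \frac{1}{\frac{106}{35}} + 3507 = \left(-1\right) \frac{35}{106} + 3507 = - \frac{35}{106} + 3507 = \frac{371707}{106}$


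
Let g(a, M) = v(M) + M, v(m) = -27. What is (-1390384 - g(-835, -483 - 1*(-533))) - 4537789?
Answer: -5928196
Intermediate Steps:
g(a, M) = -27 + M
(-1390384 - g(-835, -483 - 1*(-533))) - 4537789 = (-1390384 - (-27 + (-483 - 1*(-533)))) - 4537789 = (-1390384 - (-27 + (-483 + 533))) - 4537789 = (-1390384 - (-27 + 50)) - 4537789 = (-1390384 - 1*23) - 4537789 = (-1390384 - 23) - 4537789 = -1390407 - 4537789 = -5928196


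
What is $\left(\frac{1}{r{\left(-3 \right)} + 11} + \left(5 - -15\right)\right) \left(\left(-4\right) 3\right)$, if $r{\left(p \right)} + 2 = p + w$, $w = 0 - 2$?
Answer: $-243$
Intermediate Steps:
$w = -2$ ($w = 0 - 2 = -2$)
$r{\left(p \right)} = -4 + p$ ($r{\left(p \right)} = -2 + \left(p - 2\right) = -2 + \left(-2 + p\right) = -4 + p$)
$\left(\frac{1}{r{\left(-3 \right)} + 11} + \left(5 - -15\right)\right) \left(\left(-4\right) 3\right) = \left(\frac{1}{\left(-4 - 3\right) + 11} + \left(5 - -15\right)\right) \left(\left(-4\right) 3\right) = \left(\frac{1}{-7 + 11} + \left(5 + 15\right)\right) \left(-12\right) = \left(\frac{1}{4} + 20\right) \left(-12\right) = \frac{81}{4} \left(-12\right) = -243$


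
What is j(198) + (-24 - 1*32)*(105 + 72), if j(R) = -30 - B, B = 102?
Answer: -10044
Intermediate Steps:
j(R) = -132 (j(R) = -30 - 1*102 = -30 - 102 = -132)
j(198) + (-24 - 1*32)*(105 + 72) = -132 + (-24 - 1*32)*(105 + 72) = -132 + (-24 - 32)*177 = -132 - 56*177 = -132 - 9912 = -10044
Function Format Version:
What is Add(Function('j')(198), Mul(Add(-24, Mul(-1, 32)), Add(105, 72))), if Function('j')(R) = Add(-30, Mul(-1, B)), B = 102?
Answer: -10044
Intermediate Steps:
Function('j')(R) = -132 (Function('j')(R) = Add(-30, Mul(-1, 102)) = Add(-30, -102) = -132)
Add(Function('j')(198), Mul(Add(-24, Mul(-1, 32)), Add(105, 72))) = Add(-132, Mul(Add(-24, Mul(-1, 32)), Add(105, 72))) = Add(-132, Mul(Add(-24, -32), 177)) = Add(-132, Mul(-56, 177)) = Add(-132, -9912) = -10044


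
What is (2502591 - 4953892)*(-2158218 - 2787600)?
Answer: 12123688609218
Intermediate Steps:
(2502591 - 4953892)*(-2158218 - 2787600) = -2451301*(-4945818) = 12123688609218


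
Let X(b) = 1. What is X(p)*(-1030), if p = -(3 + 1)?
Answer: -1030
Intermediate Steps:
p = -4 (p = -1*4 = -4)
X(p)*(-1030) = 1*(-1030) = -1030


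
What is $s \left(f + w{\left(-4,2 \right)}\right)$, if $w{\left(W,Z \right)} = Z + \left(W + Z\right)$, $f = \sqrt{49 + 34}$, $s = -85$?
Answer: $- 85 \sqrt{83} \approx -774.39$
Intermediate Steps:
$f = \sqrt{83} \approx 9.1104$
$w{\left(W,Z \right)} = W + 2 Z$
$s \left(f + w{\left(-4,2 \right)}\right) = - 85 \left(\sqrt{83} + \left(-4 + 2 \cdot 2\right)\right) = - 85 \left(\sqrt{83} + \left(-4 + 4\right)\right) = - 85 \left(\sqrt{83} + 0\right) = - 85 \sqrt{83}$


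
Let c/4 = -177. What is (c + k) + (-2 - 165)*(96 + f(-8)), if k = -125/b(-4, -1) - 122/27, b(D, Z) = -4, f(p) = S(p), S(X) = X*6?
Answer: -939305/108 ≈ -8697.3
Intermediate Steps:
c = -708 (c = 4*(-177) = -708)
S(X) = 6*X
f(p) = 6*p
k = 2887/108 (k = -125/(-4) - 122/27 = -125*(-¼) - 122*1/27 = 125/4 - 122/27 = 2887/108 ≈ 26.731)
(c + k) + (-2 - 165)*(96 + f(-8)) = (-708 + 2887/108) + (-2 - 165)*(96 + 6*(-8)) = -73577/108 - 167*(96 - 48) = -73577/108 - 167*48 = -73577/108 - 8016 = -939305/108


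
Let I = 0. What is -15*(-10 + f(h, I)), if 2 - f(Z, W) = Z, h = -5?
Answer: 45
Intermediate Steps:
f(Z, W) = 2 - Z
-15*(-10 + f(h, I)) = -15*(-10 + (2 - 1*(-5))) = -15*(-10 + (2 + 5)) = -15*(-10 + 7) = -15*(-3) = 45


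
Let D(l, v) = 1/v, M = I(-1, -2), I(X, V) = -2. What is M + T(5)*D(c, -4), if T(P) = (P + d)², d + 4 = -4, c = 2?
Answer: -17/4 ≈ -4.2500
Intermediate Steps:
M = -2
d = -8 (d = -4 - 4 = -8)
T(P) = (-8 + P)² (T(P) = (P - 8)² = (-8 + P)²)
M + T(5)*D(c, -4) = -2 + (-8 + 5)²/(-4) = -2 + (-3)²*(-¼) = -2 + 9*(-¼) = -2 - 9/4 = -17/4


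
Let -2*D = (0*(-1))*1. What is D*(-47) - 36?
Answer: -36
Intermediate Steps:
D = 0 (D = -0*(-1)/2 = -0 = -½*0 = 0)
D*(-47) - 36 = 0*(-47) - 36 = 0 - 36 = -36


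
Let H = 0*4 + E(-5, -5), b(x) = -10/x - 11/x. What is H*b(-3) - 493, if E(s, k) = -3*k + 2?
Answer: -374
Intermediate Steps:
E(s, k) = 2 - 3*k
b(x) = -21/x
H = 17 (H = 0*4 + (2 - 3*(-5)) = 0 + (2 + 15) = 0 + 17 = 17)
H*b(-3) - 493 = 17*(-21/(-3)) - 493 = 17*(-21*(-⅓)) - 493 = 17*7 - 493 = 119 - 493 = -374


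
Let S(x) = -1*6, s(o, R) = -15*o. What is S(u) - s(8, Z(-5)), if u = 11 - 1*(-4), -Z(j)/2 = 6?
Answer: 114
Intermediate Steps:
Z(j) = -12 (Z(j) = -2*6 = -12)
u = 15 (u = 11 + 4 = 15)
S(x) = -6
S(u) - s(8, Z(-5)) = -6 - (-15)*8 = -6 - 1*(-120) = -6 + 120 = 114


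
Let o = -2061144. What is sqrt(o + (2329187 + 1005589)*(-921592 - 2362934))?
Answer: 6*I*sqrt(304254459370) ≈ 3.3096e+6*I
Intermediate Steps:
sqrt(o + (2329187 + 1005589)*(-921592 - 2362934)) = sqrt(-2061144 + (2329187 + 1005589)*(-921592 - 2362934)) = sqrt(-2061144 + 3334776*(-3284526)) = sqrt(-2061144 - 10953158476176) = sqrt(-10953160537320) = 6*I*sqrt(304254459370)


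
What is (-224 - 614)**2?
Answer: 702244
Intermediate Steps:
(-224 - 614)**2 = (-838)**2 = 702244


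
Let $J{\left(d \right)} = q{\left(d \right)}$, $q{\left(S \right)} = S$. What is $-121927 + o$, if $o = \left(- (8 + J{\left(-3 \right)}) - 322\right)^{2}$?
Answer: $-14998$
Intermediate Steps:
$J{\left(d \right)} = d$
$o = 106929$ ($o = \left(- (8 - 3) - 322\right)^{2} = \left(\left(-1\right) 5 - 322\right)^{2} = \left(-5 - 322\right)^{2} = \left(-327\right)^{2} = 106929$)
$-121927 + o = -121927 + 106929 = -14998$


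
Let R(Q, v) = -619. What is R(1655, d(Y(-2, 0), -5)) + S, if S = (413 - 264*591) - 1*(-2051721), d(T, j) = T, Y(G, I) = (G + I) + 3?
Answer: 1895491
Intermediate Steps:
Y(G, I) = 3 + G + I
S = 1896110 (S = (413 - 156024) + 2051721 = -155611 + 2051721 = 1896110)
R(1655, d(Y(-2, 0), -5)) + S = -619 + 1896110 = 1895491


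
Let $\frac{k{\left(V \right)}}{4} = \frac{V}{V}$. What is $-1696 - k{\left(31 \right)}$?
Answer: $-1700$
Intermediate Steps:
$k{\left(V \right)} = 4$ ($k{\left(V \right)} = 4 \frac{V}{V} = 4 \cdot 1 = 4$)
$-1696 - k{\left(31 \right)} = -1696 - 4 = -1700$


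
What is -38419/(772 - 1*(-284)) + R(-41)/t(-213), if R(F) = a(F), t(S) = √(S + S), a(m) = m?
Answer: -38419/1056 + 41*I*√426/426 ≈ -36.382 + 1.9865*I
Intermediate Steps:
t(S) = √2*√S (t(S) = √(2*S) = √2*√S)
R(F) = F
-38419/(772 - 1*(-284)) + R(-41)/t(-213) = -38419/(772 - 1*(-284)) - 41*(-I*√426/426) = -38419/(772 + 284) - 41*(-I*√426/426) = -38419/1056 - 41*(-I*√426/426) = -38419*1/1056 - (-41)*I*√426/426 = -38419/1056 + 41*I*√426/426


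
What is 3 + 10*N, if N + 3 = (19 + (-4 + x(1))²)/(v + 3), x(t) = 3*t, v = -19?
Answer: -79/2 ≈ -39.500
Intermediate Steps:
N = -17/4 (N = -3 + (19 + (-4 + 3*1)²)/(-19 + 3) = -3 + (19 + (-4 + 3)²)/(-16) = -3 + (19 + (-1)²)*(-1/16) = -3 + (19 + 1)*(-1/16) = -3 + 20*(-1/16) = -3 - 5/4 = -17/4 ≈ -4.2500)
3 + 10*N = 3 + 10*(-17/4) = 3 - 85/2 = -79/2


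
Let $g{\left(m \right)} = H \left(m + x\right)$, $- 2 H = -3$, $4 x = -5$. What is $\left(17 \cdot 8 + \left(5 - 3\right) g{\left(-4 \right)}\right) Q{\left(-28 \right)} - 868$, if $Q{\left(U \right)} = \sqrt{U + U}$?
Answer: $-868 + \frac{481 i \sqrt{14}}{2} \approx -868.0 + 899.87 i$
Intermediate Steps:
$x = - \frac{5}{4}$ ($x = \frac{1}{4} \left(-5\right) = - \frac{5}{4} \approx -1.25$)
$Q{\left(U \right)} = \sqrt{2} \sqrt{U}$ ($Q{\left(U \right)} = \sqrt{2 U} = \sqrt{2} \sqrt{U}$)
$H = \frac{3}{2}$ ($H = \left(- \frac{1}{2}\right) \left(-3\right) = \frac{3}{2} \approx 1.5$)
$g{\left(m \right)} = - \frac{15}{8} + \frac{3 m}{2}$ ($g{\left(m \right)} = \frac{3 \left(m - \frac{5}{4}\right)}{2} = \frac{3 \left(- \frac{5}{4} + m\right)}{2} = - \frac{15}{8} + \frac{3 m}{2}$)
$\left(17 \cdot 8 + \left(5 - 3\right) g{\left(-4 \right)}\right) Q{\left(-28 \right)} - 868 = \left(17 \cdot 8 + \left(5 - 3\right) \left(- \frac{15}{8} + \frac{3}{2} \left(-4\right)\right)\right) \sqrt{2} \sqrt{-28} - 868 = \left(136 + 2 \left(- \frac{15}{8} - 6\right)\right) \sqrt{2} \cdot 2 i \sqrt{7} - 868 = \left(136 + 2 \left(- \frac{63}{8}\right)\right) 2 i \sqrt{14} - 868 = \left(136 - \frac{63}{4}\right) 2 i \sqrt{14} - 868 = \frac{481 \cdot 2 i \sqrt{14}}{4} - 868 = \frac{481 i \sqrt{14}}{2} - 868 = -868 + \frac{481 i \sqrt{14}}{2}$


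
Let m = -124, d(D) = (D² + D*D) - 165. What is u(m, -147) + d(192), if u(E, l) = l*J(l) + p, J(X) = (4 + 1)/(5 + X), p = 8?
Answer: 10447817/142 ≈ 73576.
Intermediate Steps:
d(D) = -165 + 2*D² (d(D) = (D² + D²) - 165 = 2*D² - 165 = -165 + 2*D²)
J(X) = 5/(5 + X)
u(E, l) = 8 + 5*l/(5 + l) (u(E, l) = l*(5/(5 + l)) + 8 = 5*l/(5 + l) + 8 = 8 + 5*l/(5 + l))
u(m, -147) + d(192) = (40 + 13*(-147))/(5 - 147) + (-165 + 2*192²) = (40 - 1911)/(-142) + (-165 + 2*36864) = -1/142*(-1871) + (-165 + 73728) = 1871/142 + 73563 = 10447817/142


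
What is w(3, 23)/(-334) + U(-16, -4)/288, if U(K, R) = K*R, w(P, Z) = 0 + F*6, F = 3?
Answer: 253/1503 ≈ 0.16833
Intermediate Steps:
w(P, Z) = 18 (w(P, Z) = 0 + 3*6 = 0 + 18 = 18)
w(3, 23)/(-334) + U(-16, -4)/288 = 18/(-334) - 16*(-4)/288 = 18*(-1/334) + 64*(1/288) = -9/167 + 2/9 = 253/1503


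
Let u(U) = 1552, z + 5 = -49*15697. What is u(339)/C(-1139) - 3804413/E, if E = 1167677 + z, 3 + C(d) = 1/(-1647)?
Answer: -518736679891/984740449 ≈ -526.78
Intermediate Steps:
C(d) = -4942/1647 (C(d) = -3 + 1/(-1647) = -3 - 1/1647 = -4942/1647)
z = -769158 (z = -5 - 49*15697 = -5 - 769153 = -769158)
E = 398519 (E = 1167677 - 769158 = 398519)
u(339)/C(-1139) - 3804413/E = 1552/(-4942/1647) - 3804413/398519 = 1552*(-1647/4942) - 3804413*1/398519 = -1278072/2471 - 3804413/398519 = -518736679891/984740449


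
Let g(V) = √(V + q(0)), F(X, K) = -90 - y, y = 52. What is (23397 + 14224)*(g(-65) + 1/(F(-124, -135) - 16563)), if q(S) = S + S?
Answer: -37621/16705 + 37621*I*√65 ≈ -2.2521 + 3.0331e+5*I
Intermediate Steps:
q(S) = 2*S
F(X, K) = -142 (F(X, K) = -90 - 1*52 = -90 - 52 = -142)
g(V) = √V (g(V) = √(V + 2*0) = √(V + 0) = √V)
(23397 + 14224)*(g(-65) + 1/(F(-124, -135) - 16563)) = (23397 + 14224)*(√(-65) + 1/(-142 - 16563)) = 37621*(I*√65 + 1/(-16705)) = 37621*(I*√65 - 1/16705) = 37621*(-1/16705 + I*√65) = -37621/16705 + 37621*I*√65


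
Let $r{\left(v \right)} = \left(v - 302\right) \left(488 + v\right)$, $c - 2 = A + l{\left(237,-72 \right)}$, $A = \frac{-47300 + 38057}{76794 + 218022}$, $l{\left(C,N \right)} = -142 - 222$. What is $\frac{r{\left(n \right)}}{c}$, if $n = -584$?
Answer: $- \frac{8358623232}{35577545} \approx -234.94$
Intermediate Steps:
$l{\left(C,N \right)} = -364$ ($l{\left(C,N \right)} = -142 - 222 = -364$)
$A = - \frac{3081}{98272}$ ($A = - \frac{9243}{294816} = \left(-9243\right) \frac{1}{294816} = - \frac{3081}{98272} \approx -0.031352$)
$c = - \frac{35577545}{98272}$ ($c = 2 - \frac{35774089}{98272} = - \frac{35577545}{98272} \approx -362.03$)
$r{\left(v \right)} = \left(-302 + v\right) \left(488 + v\right)$
$\frac{r{\left(n \right)}}{c} = \frac{-147376 + \left(-584\right)^{2} + 186 \left(-584\right)}{- \frac{35577545}{98272}} = \left(-147376 + 341056 - 108624\right) \left(- \frac{98272}{35577545}\right) = 85056 \left(- \frac{98272}{35577545}\right) = - \frac{8358623232}{35577545}$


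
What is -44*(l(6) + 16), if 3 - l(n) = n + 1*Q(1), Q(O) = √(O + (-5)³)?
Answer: -572 + 88*I*√31 ≈ -572.0 + 489.96*I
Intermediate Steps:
Q(O) = √(-125 + O) (Q(O) = √(O - 125) = √(-125 + O))
l(n) = 3 - n - 2*I*√31 (l(n) = 3 - (n + 1*√(-125 + 1)) = 3 - (n + 1*√(-124)) = 3 - (n + 1*(2*I*√31)) = 3 - (n + 2*I*√31) = 3 + (-n - 2*I*√31) = 3 - n - 2*I*√31)
-44*(l(6) + 16) = -44*((3 - 1*6 - 2*I*√31) + 16) = -44*((3 - 6 - 2*I*√31) + 16) = -44*((-3 - 2*I*√31) + 16) = -44*(13 - 2*I*√31) = -572 + 88*I*√31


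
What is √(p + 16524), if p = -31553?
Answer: I*√15029 ≈ 122.59*I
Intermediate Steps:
√(p + 16524) = √(-31553 + 16524) = √(-15029) = I*√15029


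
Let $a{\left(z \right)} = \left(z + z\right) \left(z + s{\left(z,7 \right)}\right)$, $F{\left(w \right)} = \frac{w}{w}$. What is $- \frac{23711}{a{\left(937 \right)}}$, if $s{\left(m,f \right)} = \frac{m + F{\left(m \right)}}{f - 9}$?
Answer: $- \frac{23711}{877032} \approx -0.027036$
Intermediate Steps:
$F{\left(w \right)} = 1$
$s{\left(m,f \right)} = \frac{1 + m}{-9 + f}$ ($s{\left(m,f \right)} = \frac{m + 1}{f - 9} = \frac{1 + m}{-9 + f}$)
$a{\left(z \right)} = 2 z \left(- \frac{1}{2} + \frac{z}{2}\right)$ ($a{\left(z \right)} = \left(z + z\right) \left(z + \frac{1 + z}{-9 + 7}\right) = 2 z \left(z + \frac{1 + z}{-2}\right) = 2 z \left(z - \frac{1 + z}{2}\right) = 2 z \left(z - \left(\frac{1}{2} + \frac{z}{2}\right)\right) = 2 z \left(- \frac{1}{2} + \frac{z}{2}\right)$)
$- \frac{23711}{a{\left(937 \right)}} = - \frac{23711}{937 \left(-1 + 937\right)} = - \frac{23711}{937 \cdot 936} = - \frac{23711}{877032}$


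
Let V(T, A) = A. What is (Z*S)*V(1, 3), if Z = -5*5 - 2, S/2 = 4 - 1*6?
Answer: 324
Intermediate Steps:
S = -4 (S = 2*(4 - 1*6) = 2*(4 - 6) = 2*(-2) = -4)
Z = -27 (Z = -25 - 2 = -27)
(Z*S)*V(1, 3) = -27*(-4)*3 = 108*3 = 324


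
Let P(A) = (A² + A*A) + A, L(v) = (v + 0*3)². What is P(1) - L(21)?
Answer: -438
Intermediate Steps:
L(v) = v² (L(v) = (v + 0)² = v²)
P(A) = A + 2*A² (P(A) = (A² + A²) + A = 2*A² + A = A + 2*A²)
P(1) - L(21) = 1*(1 + 2*1) - 1*21² = 1*(1 + 2) - 1*441 = 1*3 - 441 = 3 - 441 = -438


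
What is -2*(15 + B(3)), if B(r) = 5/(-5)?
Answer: -28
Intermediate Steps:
B(r) = -1 (B(r) = 5*(-⅕) = -1)
-2*(15 + B(3)) = -2*(15 - 1) = -2*14 = -28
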